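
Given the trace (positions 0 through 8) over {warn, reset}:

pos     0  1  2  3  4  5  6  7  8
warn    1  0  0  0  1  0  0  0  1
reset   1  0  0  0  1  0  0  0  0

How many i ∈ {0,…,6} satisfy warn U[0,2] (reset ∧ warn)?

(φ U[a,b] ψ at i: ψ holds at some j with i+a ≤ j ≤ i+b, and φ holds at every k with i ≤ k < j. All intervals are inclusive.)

2

Evaluate at each i in [0,6]:
  i=0: ✓ (rhs at j=0)
  i=1: ✗ (no rhs in [1,3])
  i=2: ✗ (lhs fails at k=2 before rhs at j=4)
  i=3: ✗ (lhs fails at k=3 before rhs at j=4)
  i=4: ✓ (rhs at j=4)
  i=5: ✗ (no rhs in [5,7])
  i=6: ✗ (no rhs in [6,8])
Positions where it holds: {0, 4} → 2.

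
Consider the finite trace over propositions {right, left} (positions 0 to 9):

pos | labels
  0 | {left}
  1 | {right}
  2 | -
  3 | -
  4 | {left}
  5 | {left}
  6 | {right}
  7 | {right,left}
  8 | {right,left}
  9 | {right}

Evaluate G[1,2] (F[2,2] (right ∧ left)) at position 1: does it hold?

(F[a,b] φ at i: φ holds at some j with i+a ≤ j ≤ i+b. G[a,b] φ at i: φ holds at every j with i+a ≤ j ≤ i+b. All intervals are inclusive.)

Check F[2,2] (right ∧ left) at every j in [2,3]:
  j=2: fails (none in [4,4])
  j=3: fails (none in [5,5])
Fails at j=2 → formula fails.

No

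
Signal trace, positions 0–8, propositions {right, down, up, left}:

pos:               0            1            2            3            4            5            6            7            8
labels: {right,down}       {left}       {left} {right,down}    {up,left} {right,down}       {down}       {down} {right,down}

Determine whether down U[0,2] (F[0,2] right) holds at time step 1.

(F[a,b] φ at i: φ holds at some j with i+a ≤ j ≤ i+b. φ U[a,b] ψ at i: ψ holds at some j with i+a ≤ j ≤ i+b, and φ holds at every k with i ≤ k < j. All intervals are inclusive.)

Need some j in [1,3] with F[0,2] right, and down at every k in [1,j-1].
  j=1: F[0,2] right holds; no prefix to check → satisfied.

Holds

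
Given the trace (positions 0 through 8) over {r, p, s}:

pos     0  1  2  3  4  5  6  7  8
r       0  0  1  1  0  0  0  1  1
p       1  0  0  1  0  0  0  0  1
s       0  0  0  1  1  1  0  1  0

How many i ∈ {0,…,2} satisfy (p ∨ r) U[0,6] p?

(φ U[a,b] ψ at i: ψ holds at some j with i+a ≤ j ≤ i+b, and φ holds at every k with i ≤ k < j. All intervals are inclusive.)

Evaluate at each i in [0,2]:
  i=0: ✓ (rhs at j=0)
  i=1: ✗ (lhs fails at k=1 before rhs at j=3)
  i=2: ✓ (rhs at j=3; lhs holds on [2,2])
Positions where it holds: {0, 2} → 2.

2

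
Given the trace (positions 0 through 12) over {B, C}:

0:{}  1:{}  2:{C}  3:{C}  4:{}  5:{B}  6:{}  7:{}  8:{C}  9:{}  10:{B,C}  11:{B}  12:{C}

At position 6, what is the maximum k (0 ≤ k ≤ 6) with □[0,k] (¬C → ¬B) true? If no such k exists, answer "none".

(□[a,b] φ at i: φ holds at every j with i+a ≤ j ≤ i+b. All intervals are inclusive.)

4

(¬C → ¬B) must hold from j=6 onward; find where it first fails.
  j=6: holds
  j=7: holds
  j=8: holds
  j=9: holds
  j=10: holds
  j=11: fails
Holds on [6,10], so largest k = 4.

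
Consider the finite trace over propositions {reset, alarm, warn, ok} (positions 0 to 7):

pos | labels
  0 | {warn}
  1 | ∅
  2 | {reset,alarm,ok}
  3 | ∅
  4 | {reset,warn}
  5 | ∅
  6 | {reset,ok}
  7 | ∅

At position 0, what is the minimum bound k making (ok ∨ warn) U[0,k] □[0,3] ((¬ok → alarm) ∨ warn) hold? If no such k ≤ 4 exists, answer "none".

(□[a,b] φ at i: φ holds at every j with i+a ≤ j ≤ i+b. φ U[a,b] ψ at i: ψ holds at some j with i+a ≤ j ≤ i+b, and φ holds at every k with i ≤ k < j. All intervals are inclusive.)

none

Need earliest j ≥ 0 with □[0,3] ((¬ok → alarm) ∨ warn), and (ok ∨ warn) at every k in [0,j-1].
  j=0: rhs fails.
  j=1: rhs fails.
  j=2: rhs fails.
  j=3: rhs fails.
  j=4: rhs fails.
No witness within the range → none.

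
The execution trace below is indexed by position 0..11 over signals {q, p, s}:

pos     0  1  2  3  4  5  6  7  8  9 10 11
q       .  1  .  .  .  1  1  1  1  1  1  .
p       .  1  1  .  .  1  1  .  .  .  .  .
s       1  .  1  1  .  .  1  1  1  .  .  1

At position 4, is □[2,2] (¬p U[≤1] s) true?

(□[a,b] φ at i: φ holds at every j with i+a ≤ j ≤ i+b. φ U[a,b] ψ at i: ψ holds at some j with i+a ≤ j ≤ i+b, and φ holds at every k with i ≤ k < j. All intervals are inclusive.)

Check (¬p U[≤1] s) at every j in [6,6]:
  j=6: holds
All positions satisfy it → formula holds.

Yes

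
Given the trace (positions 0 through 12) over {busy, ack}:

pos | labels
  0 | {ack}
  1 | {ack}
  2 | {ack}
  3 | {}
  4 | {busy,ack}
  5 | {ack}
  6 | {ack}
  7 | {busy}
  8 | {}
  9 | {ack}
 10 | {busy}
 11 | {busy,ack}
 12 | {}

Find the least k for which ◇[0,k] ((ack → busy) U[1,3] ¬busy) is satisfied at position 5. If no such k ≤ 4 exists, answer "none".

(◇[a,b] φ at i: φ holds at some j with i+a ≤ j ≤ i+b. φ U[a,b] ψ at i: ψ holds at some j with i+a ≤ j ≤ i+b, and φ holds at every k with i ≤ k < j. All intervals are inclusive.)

Scan j = 5,6,… for ((ack → busy) U[1,3] ¬busy):
  j=5: fails
  j=6: fails
  j=7: holds
First hit at j=7, so smallest k = 7-5 = 2.

2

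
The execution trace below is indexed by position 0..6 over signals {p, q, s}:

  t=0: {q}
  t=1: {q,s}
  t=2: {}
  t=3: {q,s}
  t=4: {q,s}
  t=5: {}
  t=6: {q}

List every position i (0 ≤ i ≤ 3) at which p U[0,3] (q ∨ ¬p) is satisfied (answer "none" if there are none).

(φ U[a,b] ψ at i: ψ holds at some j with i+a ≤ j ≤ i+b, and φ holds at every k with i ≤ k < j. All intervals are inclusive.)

Evaluate at each i in [0,3]:
  i=0: ✓ (rhs at j=0)
  i=1: ✓ (rhs at j=1)
  i=2: ✓ (rhs at j=2)
  i=3: ✓ (rhs at j=3)

0, 1, 2, 3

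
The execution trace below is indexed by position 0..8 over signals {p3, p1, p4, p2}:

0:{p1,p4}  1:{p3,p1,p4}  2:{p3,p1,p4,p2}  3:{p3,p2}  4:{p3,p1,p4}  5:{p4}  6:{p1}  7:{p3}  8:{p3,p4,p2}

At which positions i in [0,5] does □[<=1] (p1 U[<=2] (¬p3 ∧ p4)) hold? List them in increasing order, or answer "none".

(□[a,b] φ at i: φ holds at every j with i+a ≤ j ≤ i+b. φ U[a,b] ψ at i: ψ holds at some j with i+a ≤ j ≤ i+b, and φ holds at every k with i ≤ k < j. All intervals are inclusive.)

4

Evaluate at each i in [0,5]:
  i=0: ✗ (fails at j=1)
  i=1: ✗ (fails at j=1)
  i=2: ✗ (fails at j=2)
  i=3: ✗ (fails at j=3)
  i=4: ✓ (all of [4,5])
  i=5: ✗ (fails at j=6)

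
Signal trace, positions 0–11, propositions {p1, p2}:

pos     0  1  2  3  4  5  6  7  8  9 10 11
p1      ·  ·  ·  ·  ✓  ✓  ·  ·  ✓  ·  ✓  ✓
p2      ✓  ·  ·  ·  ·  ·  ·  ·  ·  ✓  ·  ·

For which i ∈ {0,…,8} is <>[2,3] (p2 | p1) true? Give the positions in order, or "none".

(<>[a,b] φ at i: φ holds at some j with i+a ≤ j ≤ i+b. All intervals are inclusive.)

1, 2, 3, 5, 6, 7, 8

Evaluate at each i in [0,8]:
  i=0: ✗ (none in [2,3])
  i=1: ✓ (witness j=4)
  i=2: ✓ (witness j=4)
  i=3: ✓ (witness j=5)
  i=4: ✗ (none in [6,7])
  i=5: ✓ (witness j=8)
  i=6: ✓ (witness j=8)
  i=7: ✓ (witness j=9)
  i=8: ✓ (witness j=10)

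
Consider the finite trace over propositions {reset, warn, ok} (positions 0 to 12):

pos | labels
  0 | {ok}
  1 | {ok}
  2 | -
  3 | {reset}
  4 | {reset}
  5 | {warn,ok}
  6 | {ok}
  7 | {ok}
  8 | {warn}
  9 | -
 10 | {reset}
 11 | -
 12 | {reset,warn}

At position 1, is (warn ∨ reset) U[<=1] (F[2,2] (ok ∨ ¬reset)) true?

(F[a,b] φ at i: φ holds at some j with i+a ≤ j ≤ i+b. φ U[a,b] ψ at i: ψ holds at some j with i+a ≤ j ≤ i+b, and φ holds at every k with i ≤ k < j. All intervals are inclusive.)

False

Need some j in [1,2] with F[2,2] (ok ∨ ¬reset), and (warn ∨ reset) at every k in [1,j-1].
  j=1: F[2,2] (ok ∨ ¬reset) — fails (none in [3,3]).
  j=2: F[2,2] (ok ∨ ¬reset) — fails (none in [4,4]).
No j in the window works → until fails.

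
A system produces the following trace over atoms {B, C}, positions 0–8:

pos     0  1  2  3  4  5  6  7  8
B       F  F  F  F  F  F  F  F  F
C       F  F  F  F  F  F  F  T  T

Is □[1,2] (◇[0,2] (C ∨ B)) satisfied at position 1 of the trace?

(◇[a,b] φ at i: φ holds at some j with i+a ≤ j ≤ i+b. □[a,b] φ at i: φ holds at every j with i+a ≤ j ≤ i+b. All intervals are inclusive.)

No

Check ◇[0,2] (C ∨ B) at every j in [2,3]:
  j=2: fails (none in [2,4])
  j=3: fails (none in [3,5])
Fails at j=2 → formula fails.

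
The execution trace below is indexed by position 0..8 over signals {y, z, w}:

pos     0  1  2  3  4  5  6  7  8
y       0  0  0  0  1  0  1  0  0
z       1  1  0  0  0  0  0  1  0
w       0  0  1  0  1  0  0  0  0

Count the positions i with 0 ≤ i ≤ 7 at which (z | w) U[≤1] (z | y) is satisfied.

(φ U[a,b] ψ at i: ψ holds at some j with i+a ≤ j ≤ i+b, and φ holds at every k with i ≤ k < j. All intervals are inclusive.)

5

Evaluate at each i in [0,7]:
  i=0: ✓ (rhs at j=0)
  i=1: ✓ (rhs at j=1)
  i=2: ✗ (no rhs in [2,3])
  i=3: ✗ (lhs fails at k=3 before rhs at j=4)
  i=4: ✓ (rhs at j=4)
  i=5: ✗ (lhs fails at k=5 before rhs at j=6)
  i=6: ✓ (rhs at j=6)
  i=7: ✓ (rhs at j=7)
Positions where it holds: {0, 1, 4, 6, 7} → 5.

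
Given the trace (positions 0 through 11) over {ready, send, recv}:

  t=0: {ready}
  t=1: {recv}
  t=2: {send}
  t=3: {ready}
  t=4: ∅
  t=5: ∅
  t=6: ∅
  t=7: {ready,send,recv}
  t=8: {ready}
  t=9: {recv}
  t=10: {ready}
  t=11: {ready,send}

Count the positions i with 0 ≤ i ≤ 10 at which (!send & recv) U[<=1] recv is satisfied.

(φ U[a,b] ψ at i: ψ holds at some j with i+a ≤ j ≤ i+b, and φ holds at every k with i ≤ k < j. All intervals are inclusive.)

Evaluate at each i in [0,10]:
  i=0: ✗ (lhs fails at k=0 before rhs at j=1)
  i=1: ✓ (rhs at j=1)
  i=2: ✗ (no rhs in [2,3])
  i=3: ✗ (no rhs in [3,4])
  i=4: ✗ (no rhs in [4,5])
  i=5: ✗ (no rhs in [5,6])
  i=6: ✗ (lhs fails at k=6 before rhs at j=7)
  i=7: ✓ (rhs at j=7)
  i=8: ✗ (lhs fails at k=8 before rhs at j=9)
  i=9: ✓ (rhs at j=9)
  i=10: ✗ (no rhs in [10,11])
Positions where it holds: {1, 7, 9} → 3.

3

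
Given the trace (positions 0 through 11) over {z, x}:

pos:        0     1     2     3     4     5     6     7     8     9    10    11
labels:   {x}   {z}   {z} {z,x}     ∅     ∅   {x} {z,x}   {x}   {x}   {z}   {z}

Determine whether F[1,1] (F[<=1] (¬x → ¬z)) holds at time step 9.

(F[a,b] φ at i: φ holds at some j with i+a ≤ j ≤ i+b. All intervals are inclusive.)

Does not hold

Check F[<=1] (¬x → ¬z) at each j in [10,10]:
  j=10: fails (none in [10,11])
No position in the window satisfies it → formula fails.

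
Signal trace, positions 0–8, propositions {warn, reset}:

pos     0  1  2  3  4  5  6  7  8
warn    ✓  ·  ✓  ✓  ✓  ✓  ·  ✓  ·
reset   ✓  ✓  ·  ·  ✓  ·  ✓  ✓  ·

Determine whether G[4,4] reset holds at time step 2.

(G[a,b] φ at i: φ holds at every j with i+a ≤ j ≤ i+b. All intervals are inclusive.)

Check reset at every j in [6,6]:
  j=6: true
All positions satisfy it → formula holds.

Yes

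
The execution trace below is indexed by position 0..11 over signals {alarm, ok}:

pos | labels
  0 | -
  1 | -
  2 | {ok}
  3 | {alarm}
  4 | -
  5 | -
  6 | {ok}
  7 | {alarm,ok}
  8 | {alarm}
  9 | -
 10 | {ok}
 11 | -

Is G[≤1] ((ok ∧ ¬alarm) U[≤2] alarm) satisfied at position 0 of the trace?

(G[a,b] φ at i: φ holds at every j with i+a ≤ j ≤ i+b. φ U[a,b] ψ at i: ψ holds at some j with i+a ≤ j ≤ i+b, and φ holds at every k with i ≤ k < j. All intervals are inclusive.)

Does not hold

Check ((ok ∧ ¬alarm) U[≤2] alarm) at every j in [0,1]:
  j=0: fails
  j=1: fails
Fails at j=0 → formula fails.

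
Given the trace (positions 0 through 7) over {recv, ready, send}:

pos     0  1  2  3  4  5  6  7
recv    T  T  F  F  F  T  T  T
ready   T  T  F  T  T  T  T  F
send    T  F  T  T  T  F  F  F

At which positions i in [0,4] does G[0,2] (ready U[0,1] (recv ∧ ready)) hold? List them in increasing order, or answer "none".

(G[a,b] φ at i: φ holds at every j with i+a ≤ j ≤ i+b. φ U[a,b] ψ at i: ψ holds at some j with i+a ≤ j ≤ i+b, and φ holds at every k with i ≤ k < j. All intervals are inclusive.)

Evaluate at each i in [0,4]:
  i=0: ✗ (fails at j=2)
  i=1: ✗ (fails at j=2)
  i=2: ✗ (fails at j=2)
  i=3: ✗ (fails at j=3)
  i=4: ✓ (all of [4,6])

4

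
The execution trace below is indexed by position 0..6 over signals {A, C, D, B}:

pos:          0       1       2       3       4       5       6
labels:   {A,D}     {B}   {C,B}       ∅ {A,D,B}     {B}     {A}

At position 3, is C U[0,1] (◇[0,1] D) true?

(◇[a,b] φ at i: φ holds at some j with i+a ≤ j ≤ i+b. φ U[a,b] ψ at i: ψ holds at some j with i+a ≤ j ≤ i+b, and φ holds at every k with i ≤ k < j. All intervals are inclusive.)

Yes

Need some j in [3,4] with ◇[0,1] D, and C at every k in [3,j-1].
  j=3: ◇[0,1] D holds; no prefix to check → satisfied.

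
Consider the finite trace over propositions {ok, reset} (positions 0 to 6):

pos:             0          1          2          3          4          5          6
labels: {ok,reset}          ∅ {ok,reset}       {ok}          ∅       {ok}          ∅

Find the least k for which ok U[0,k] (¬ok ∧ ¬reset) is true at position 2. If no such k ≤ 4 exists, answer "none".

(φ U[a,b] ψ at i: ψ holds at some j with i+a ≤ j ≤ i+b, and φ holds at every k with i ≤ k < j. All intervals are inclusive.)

Need earliest j ≥ 2 with (¬ok ∧ ¬reset), and ok at every k in [2,j-1].
  j=2: rhs fails.
  j=3: rhs fails.
  j=4: rhs holds; lhs holds on [2,3]. k = 2.

2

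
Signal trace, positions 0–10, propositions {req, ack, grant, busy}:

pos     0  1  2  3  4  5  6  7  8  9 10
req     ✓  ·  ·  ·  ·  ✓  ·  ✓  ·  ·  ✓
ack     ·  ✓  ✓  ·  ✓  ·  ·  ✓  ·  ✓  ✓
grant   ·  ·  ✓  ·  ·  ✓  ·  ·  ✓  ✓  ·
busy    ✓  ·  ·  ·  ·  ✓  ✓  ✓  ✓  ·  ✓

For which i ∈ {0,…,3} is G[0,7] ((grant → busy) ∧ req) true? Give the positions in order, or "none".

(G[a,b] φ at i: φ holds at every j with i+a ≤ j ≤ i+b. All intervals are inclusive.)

Evaluate at each i in [0,3]:
  i=0: ✗ (fails at j=1)
  i=1: ✗ (fails at j=1)
  i=2: ✗ (fails at j=2)
  i=3: ✗ (fails at j=3)

none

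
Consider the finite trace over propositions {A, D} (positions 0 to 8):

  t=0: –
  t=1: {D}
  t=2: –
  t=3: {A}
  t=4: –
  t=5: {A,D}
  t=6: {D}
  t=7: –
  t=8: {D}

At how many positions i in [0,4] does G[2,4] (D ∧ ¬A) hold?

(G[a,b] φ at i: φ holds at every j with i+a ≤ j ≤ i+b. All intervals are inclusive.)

Evaluate at each i in [0,4]:
  i=0: ✗ (fails at j=2)
  i=1: ✗ (fails at j=3)
  i=2: ✗ (fails at j=4)
  i=3: ✗ (fails at j=5)
  i=4: ✗ (fails at j=7)
Positions where it holds: {} → 0.

0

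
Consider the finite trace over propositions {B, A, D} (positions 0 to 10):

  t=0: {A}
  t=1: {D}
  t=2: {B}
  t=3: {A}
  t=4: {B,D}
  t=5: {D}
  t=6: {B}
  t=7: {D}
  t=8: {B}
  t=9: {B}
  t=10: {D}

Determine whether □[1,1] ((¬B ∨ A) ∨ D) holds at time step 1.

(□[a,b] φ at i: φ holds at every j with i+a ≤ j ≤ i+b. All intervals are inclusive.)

Check ((¬B ∨ A) ∨ D) at every j in [2,2]:
  j=2: false
Fails at j=2 → formula fails.

Does not hold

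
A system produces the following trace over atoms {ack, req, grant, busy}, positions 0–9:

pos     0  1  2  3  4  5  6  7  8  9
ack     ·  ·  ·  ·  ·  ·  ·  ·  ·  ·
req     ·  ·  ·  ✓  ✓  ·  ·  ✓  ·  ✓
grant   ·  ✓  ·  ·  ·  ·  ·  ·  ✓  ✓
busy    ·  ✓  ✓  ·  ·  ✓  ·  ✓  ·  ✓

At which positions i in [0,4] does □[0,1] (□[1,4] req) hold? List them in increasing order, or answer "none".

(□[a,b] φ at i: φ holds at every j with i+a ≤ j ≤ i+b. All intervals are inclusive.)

none

Evaluate at each i in [0,4]:
  i=0: ✗ (fails at j=0)
  i=1: ✗ (fails at j=1)
  i=2: ✗ (fails at j=2)
  i=3: ✗ (fails at j=3)
  i=4: ✗ (fails at j=4)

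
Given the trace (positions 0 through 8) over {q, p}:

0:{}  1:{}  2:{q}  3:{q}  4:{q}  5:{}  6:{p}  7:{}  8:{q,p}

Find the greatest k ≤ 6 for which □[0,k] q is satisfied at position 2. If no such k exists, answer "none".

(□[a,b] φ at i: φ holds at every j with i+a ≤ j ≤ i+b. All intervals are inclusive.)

q must hold from j=2 onward; find where it first fails.
  j=2: holds
  j=3: holds
  j=4: holds
  j=5: fails
Holds on [2,4], so largest k = 2.

2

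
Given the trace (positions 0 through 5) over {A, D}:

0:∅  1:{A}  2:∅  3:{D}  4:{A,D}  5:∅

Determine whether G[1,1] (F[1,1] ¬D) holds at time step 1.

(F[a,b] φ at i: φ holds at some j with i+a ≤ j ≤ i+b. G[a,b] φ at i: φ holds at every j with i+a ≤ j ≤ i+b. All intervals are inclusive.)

No

Check F[1,1] ¬D at every j in [2,2]:
  j=2: fails (none in [3,3])
Fails at j=2 → formula fails.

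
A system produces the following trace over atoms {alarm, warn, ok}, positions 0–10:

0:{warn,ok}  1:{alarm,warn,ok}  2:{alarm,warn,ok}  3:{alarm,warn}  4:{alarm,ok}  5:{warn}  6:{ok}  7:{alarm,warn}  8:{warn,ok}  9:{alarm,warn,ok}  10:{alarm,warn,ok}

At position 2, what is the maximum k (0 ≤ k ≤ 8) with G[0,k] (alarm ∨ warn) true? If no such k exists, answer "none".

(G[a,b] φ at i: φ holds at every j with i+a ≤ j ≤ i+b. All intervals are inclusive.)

3

(alarm ∨ warn) must hold from j=2 onward; find where it first fails.
  j=2: holds
  j=3: holds
  j=4: holds
  j=5: holds
  j=6: fails
Holds on [2,5], so largest k = 3.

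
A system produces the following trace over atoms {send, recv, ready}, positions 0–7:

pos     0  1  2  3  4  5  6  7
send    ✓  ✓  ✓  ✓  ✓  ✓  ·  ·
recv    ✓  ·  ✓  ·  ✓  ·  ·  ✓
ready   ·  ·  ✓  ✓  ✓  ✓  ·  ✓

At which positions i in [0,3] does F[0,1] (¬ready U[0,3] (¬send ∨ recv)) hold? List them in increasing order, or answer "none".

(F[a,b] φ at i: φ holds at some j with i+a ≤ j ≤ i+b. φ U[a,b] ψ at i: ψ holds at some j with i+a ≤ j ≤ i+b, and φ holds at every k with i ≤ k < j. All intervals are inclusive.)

Evaluate at each i in [0,3]:
  i=0: ✓ (witness j=0)
  i=1: ✓ (witness j=1)
  i=2: ✓ (witness j=2)
  i=3: ✓ (witness j=4)

0, 1, 2, 3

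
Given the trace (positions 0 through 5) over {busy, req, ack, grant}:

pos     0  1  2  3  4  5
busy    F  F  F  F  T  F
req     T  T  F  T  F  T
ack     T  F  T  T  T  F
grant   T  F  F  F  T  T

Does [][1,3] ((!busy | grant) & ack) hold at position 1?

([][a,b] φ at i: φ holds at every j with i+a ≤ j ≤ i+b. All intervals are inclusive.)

Check ((!busy | grant) & ack) at every j in [2,4]:
  j=2: true
  j=3: true
  j=4: true
All positions satisfy it → formula holds.

Yes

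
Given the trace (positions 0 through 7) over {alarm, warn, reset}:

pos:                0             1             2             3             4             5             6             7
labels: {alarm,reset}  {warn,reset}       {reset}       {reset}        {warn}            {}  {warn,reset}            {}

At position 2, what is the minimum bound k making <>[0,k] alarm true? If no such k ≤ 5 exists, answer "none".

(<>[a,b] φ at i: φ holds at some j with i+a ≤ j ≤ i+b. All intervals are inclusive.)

Scan j = 2,3,… for alarm:
  j=2: fails
  j=3: fails
  j=4: fails
  j=5: fails
  j=6: fails
  j=7: fails
No j in [2,7] satisfies it → none.

none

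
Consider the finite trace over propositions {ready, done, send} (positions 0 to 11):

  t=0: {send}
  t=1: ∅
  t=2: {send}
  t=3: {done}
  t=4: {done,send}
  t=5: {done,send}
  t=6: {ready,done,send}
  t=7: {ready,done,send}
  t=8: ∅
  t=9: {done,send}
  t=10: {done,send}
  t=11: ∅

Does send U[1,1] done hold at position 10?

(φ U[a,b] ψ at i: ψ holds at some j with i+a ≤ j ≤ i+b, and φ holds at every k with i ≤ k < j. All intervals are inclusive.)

No

Need some j in [11,11] with done, and send at every k in [10,j-1].
  j=11: done false.
No j in the window works → until fails.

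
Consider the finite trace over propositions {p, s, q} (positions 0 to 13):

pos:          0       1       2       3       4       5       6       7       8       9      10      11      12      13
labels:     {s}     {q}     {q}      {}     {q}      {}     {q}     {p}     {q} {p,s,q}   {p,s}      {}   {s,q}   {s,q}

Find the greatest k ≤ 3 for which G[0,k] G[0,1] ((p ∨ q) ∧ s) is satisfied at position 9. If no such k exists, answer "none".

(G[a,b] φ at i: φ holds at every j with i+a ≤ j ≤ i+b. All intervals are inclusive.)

0

G[0,1] ((p ∨ q) ∧ s) must hold from j=9 onward; find where it first fails.
  j=9: holds
  j=10: fails
Holds on [9,9], so largest k = 0.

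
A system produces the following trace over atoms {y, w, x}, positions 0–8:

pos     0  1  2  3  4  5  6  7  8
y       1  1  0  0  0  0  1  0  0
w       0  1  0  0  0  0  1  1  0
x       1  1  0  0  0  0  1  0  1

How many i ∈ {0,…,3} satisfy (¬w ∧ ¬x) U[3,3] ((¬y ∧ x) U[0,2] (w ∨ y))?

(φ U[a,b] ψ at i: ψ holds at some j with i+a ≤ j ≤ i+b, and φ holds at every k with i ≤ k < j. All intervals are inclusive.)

1

Evaluate at each i in [0,3]:
  i=0: ✗ (no rhs in [3,3])
  i=1: ✗ (no rhs in [4,4])
  i=2: ✗ (no rhs in [5,5])
  i=3: ✓ (rhs at j=6; lhs holds on [3,5])
Positions where it holds: {3} → 1.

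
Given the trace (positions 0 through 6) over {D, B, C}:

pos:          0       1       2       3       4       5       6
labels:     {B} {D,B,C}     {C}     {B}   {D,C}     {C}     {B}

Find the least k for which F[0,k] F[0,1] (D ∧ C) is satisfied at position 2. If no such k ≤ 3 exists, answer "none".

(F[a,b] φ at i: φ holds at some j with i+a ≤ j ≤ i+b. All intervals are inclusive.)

1

Scan j = 2,3,… for F[0,1] (D ∧ C):
  j=2: fails
  j=3: holds
First hit at j=3, so smallest k = 3-2 = 1.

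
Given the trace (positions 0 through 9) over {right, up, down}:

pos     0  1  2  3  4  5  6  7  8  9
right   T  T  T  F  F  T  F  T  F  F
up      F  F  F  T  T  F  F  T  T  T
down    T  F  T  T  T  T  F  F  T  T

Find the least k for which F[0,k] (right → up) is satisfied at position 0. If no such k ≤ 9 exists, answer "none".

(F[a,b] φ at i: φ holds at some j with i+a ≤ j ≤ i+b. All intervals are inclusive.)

Scan j = 0,1,… for (right → up):
  j=0: fails
  j=1: fails
  j=2: fails
  j=3: holds
First hit at j=3, so smallest k = 3-0 = 3.

3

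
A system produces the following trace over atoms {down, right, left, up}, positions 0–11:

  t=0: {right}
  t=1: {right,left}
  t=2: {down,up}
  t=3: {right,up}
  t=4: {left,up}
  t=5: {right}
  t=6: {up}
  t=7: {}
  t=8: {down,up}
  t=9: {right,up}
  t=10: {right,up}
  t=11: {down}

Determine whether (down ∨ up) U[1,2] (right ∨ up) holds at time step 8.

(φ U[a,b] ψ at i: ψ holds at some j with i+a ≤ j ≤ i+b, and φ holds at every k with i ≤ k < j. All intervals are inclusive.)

Need some j in [9,10] with (right ∨ up), and (down ∨ up) at every k in [8,j-1].
  j=9: (right ∨ up) holds; (down ∨ up) holds at every k in [8,8] → satisfied.

True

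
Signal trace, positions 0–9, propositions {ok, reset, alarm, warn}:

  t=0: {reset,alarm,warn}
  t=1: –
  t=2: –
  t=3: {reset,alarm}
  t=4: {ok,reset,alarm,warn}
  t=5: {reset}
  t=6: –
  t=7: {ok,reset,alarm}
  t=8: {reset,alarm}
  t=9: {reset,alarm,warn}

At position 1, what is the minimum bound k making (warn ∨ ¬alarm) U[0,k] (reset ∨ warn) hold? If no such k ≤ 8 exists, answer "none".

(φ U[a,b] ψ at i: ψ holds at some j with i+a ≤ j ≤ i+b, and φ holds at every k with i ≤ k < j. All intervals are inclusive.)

Need earliest j ≥ 1 with (reset ∨ warn), and (warn ∨ ¬alarm) at every k in [1,j-1].
  j=1: rhs fails.
  j=2: rhs fails.
  j=3: rhs holds; lhs holds on [1,2]. k = 2.

2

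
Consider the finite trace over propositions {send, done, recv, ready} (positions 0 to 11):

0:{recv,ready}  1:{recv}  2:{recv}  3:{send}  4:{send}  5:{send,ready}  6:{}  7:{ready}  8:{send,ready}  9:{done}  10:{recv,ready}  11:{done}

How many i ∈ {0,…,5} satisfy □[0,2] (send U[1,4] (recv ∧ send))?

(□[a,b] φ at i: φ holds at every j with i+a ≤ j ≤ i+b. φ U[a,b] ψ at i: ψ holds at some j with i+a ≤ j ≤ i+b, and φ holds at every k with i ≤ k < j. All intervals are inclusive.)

Evaluate at each i in [0,5]:
  i=0: ✗ (fails at j=0)
  i=1: ✗ (fails at j=1)
  i=2: ✗ (fails at j=2)
  i=3: ✗ (fails at j=3)
  i=4: ✗ (fails at j=4)
  i=5: ✗ (fails at j=5)
Positions where it holds: {} → 0.

0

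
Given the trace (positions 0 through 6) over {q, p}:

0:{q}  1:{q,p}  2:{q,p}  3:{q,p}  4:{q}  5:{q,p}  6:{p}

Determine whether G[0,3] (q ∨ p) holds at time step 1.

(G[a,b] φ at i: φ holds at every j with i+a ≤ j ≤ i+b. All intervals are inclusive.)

Check (q ∨ p) at every j in [1,4]:
  j=1: true
  j=2: true
  j=3: true
  j=4: true
All positions satisfy it → formula holds.

Holds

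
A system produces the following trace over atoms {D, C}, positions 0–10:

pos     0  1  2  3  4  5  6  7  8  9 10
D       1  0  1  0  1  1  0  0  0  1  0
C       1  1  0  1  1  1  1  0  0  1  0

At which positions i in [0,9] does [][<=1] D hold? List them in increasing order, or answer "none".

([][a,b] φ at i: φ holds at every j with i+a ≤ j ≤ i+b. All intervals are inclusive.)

Evaluate at each i in [0,9]:
  i=0: ✗ (fails at j=1)
  i=1: ✗ (fails at j=1)
  i=2: ✗ (fails at j=3)
  i=3: ✗ (fails at j=3)
  i=4: ✓ (all of [4,5])
  i=5: ✗ (fails at j=6)
  i=6: ✗ (fails at j=6)
  i=7: ✗ (fails at j=7)
  i=8: ✗ (fails at j=8)
  i=9: ✗ (fails at j=10)

4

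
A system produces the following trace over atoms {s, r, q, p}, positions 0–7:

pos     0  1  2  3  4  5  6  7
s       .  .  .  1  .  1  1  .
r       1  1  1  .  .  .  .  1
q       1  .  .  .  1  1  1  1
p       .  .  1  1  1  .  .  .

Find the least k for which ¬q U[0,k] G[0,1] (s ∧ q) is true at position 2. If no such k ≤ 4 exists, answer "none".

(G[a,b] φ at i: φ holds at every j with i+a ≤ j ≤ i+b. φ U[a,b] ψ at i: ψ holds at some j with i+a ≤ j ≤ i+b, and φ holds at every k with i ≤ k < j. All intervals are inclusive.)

none

Need earliest j ≥ 2 with G[0,1] (s ∧ q), and ¬q at every k in [2,j-1].
  j=2: rhs fails.
  j=3: rhs fails.
  j=4: rhs fails.
  j=5: rhs holds but lhs fails at k=4.
  j=6: rhs fails.
No witness within the range → none.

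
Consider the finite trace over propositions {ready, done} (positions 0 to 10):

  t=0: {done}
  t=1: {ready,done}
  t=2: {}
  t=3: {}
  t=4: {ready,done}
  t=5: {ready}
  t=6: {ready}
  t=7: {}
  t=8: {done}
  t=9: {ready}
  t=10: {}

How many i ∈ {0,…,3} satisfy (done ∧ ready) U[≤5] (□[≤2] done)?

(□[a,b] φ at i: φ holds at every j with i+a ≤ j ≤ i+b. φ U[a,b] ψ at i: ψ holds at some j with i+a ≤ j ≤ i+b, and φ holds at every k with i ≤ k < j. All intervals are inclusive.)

0

Evaluate at each i in [0,3]:
  i=0: ✗ (no rhs in [0,5])
  i=1: ✗ (no rhs in [1,6])
  i=2: ✗ (no rhs in [2,7])
  i=3: ✗ (no rhs in [3,8])
Positions where it holds: {} → 0.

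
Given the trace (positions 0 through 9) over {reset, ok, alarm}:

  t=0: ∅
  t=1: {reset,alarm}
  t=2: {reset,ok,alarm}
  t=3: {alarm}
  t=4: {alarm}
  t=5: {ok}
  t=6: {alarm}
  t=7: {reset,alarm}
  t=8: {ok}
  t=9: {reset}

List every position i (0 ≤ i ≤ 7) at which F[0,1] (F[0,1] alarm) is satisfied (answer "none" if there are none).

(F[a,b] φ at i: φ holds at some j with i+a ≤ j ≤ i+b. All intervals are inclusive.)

0, 1, 2, 3, 4, 5, 6, 7

Evaluate at each i in [0,7]:
  i=0: ✓ (witness j=0)
  i=1: ✓ (witness j=1)
  i=2: ✓ (witness j=2)
  i=3: ✓ (witness j=3)
  i=4: ✓ (witness j=4)
  i=5: ✓ (witness j=5)
  i=6: ✓ (witness j=6)
  i=7: ✓ (witness j=7)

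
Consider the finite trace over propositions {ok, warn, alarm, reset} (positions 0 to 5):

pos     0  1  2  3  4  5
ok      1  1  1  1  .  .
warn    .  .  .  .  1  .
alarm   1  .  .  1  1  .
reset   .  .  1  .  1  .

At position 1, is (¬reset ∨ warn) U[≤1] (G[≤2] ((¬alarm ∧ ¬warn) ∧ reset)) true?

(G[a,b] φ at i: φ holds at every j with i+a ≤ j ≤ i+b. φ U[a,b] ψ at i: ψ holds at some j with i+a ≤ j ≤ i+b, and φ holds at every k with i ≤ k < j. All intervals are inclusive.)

Need some j in [1,2] with G[≤2] ((¬alarm ∧ ¬warn) ∧ reset), and (¬reset ∨ warn) at every k in [1,j-1].
  j=1: G[≤2] ((¬alarm ∧ ¬warn) ∧ reset) — fails at 1.
  j=2: G[≤2] ((¬alarm ∧ ¬warn) ∧ reset) — fails at 3.
No j in the window works → until fails.

Does not hold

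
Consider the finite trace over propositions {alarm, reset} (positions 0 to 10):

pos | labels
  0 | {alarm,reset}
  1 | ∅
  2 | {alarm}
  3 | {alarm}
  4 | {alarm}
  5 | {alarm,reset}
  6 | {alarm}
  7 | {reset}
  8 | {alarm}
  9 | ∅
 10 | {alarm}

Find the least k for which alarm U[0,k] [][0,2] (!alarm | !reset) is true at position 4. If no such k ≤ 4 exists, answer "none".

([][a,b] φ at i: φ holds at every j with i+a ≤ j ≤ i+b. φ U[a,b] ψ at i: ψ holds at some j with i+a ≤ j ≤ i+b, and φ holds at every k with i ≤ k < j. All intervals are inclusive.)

2

Need earliest j ≥ 4 with [][0,2] (!alarm | !reset), and alarm at every k in [4,j-1].
  j=4: rhs fails.
  j=5: rhs fails.
  j=6: rhs holds; lhs holds on [4,5]. k = 2.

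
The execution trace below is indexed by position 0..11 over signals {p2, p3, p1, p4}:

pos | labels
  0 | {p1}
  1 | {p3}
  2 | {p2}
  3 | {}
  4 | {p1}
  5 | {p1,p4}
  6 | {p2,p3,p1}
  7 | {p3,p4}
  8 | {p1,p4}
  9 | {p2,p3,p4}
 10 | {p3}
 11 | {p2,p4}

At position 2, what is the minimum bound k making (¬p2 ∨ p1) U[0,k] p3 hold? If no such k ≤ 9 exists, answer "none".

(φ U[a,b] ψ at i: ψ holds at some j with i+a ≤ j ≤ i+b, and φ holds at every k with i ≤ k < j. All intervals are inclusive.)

Need earliest j ≥ 2 with p3, and (¬p2 ∨ p1) at every k in [2,j-1].
  j=2: rhs fails.
  j=3: rhs fails.
  j=4: rhs fails.
  j=5: rhs fails.
  j=6: rhs holds but lhs fails at k=2.
  j=7: rhs holds but lhs fails at k=2.
  j=8: rhs fails.
  j=9: rhs holds but lhs fails at k=2.
  j=10: rhs holds but lhs fails at k=2.
  j=11: rhs fails.
No witness within the range → none.

none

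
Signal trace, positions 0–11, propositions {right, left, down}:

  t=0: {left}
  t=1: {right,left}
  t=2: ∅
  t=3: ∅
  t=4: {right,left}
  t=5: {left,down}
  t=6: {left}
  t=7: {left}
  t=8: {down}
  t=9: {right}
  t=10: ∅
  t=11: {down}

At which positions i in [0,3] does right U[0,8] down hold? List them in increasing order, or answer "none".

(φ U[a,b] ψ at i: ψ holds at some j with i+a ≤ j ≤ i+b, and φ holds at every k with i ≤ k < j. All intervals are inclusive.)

Evaluate at each i in [0,3]:
  i=0: ✗ (lhs fails at k=0 before rhs at j=5)
  i=1: ✗ (lhs fails at k=2 before rhs at j=5)
  i=2: ✗ (lhs fails at k=2 before rhs at j=5)
  i=3: ✗ (lhs fails at k=3 before rhs at j=5)

none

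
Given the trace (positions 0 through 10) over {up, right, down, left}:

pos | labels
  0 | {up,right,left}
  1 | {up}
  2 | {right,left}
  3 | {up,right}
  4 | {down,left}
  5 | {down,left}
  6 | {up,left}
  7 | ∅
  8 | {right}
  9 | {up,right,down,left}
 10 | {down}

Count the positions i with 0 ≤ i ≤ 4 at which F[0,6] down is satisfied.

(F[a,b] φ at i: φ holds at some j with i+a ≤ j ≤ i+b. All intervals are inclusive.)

Evaluate at each i in [0,4]:
  i=0: ✓ (witness j=4)
  i=1: ✓ (witness j=4)
  i=2: ✓ (witness j=4)
  i=3: ✓ (witness j=4)
  i=4: ✓ (witness j=4)
Positions where it holds: {0, 1, 2, 3, 4} → 5.

5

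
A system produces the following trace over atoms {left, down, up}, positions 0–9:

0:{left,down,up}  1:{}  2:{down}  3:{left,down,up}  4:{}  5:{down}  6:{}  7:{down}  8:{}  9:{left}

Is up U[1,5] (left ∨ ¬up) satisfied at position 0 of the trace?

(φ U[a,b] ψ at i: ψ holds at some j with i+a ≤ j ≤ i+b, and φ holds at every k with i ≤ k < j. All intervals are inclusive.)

True

Need some j in [1,5] with (left ∨ ¬up), and up at every k in [0,j-1].
  j=1: (left ∨ ¬up) holds; up holds at every k in [0,0] → satisfied.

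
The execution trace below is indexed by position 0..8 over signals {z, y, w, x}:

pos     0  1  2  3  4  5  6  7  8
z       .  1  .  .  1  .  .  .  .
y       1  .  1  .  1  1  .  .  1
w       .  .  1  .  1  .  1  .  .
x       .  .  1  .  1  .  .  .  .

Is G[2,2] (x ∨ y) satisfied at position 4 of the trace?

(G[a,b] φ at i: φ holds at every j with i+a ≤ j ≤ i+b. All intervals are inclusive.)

Check (x ∨ y) at every j in [6,6]:
  j=6: false
Fails at j=6 → formula fails.

Does not hold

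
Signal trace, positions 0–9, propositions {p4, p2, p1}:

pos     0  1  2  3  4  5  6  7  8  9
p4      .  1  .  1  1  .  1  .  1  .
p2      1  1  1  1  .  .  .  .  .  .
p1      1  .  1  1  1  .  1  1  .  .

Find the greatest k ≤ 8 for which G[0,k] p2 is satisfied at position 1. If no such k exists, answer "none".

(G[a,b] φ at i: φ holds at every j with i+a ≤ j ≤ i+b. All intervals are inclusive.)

2

p2 must hold from j=1 onward; find where it first fails.
  j=1: holds
  j=2: holds
  j=3: holds
  j=4: fails
Holds on [1,3], so largest k = 2.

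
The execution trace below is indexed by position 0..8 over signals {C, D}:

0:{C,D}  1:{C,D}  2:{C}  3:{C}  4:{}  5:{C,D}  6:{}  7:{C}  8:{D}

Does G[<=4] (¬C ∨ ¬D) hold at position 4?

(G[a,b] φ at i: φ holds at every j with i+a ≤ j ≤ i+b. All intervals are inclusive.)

False

Check (¬C ∨ ¬D) at every j in [4,8]:
  j=4: true
  j=5: false
  j=6: true
  j=7: true
  j=8: true
Fails at j=5 → formula fails.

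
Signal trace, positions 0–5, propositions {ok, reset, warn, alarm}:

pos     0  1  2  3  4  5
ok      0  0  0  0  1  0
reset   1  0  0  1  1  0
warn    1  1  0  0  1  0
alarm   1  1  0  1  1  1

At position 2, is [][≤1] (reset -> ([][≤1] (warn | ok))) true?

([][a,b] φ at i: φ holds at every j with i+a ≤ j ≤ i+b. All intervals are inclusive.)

No

Check (reset -> ([][≤1] (warn | ok))) at every j in [2,3]:
  j=2: antecedent false → ✓
  j=3: antecedent true; consequent fails at 3 → ✗
Fails at j=3 → formula fails.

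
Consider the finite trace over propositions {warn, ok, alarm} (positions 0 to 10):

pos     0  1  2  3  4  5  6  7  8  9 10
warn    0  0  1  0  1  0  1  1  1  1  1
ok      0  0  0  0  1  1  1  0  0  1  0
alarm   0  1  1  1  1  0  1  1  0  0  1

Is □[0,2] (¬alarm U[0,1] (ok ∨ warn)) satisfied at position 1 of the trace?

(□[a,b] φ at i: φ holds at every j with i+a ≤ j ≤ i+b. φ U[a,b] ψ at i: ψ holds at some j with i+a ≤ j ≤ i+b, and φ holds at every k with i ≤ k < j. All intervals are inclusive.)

Does not hold

Check (¬alarm U[0,1] (ok ∨ warn)) at every j in [1,3]:
  j=1: fails
  j=2: holds
  j=3: fails
Fails at j=1 → formula fails.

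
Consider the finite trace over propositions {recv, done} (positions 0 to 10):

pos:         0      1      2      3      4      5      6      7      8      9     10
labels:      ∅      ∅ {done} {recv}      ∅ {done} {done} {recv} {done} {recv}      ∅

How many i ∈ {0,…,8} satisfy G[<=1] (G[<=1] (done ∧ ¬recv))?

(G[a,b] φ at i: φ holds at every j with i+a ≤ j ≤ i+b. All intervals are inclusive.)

Evaluate at each i in [0,8]:
  i=0: ✗ (fails at j=0)
  i=1: ✗ (fails at j=1)
  i=2: ✗ (fails at j=2)
  i=3: ✗ (fails at j=3)
  i=4: ✗ (fails at j=4)
  i=5: ✗ (fails at j=6)
  i=6: ✗ (fails at j=6)
  i=7: ✗ (fails at j=7)
  i=8: ✗ (fails at j=8)
Positions where it holds: {} → 0.

0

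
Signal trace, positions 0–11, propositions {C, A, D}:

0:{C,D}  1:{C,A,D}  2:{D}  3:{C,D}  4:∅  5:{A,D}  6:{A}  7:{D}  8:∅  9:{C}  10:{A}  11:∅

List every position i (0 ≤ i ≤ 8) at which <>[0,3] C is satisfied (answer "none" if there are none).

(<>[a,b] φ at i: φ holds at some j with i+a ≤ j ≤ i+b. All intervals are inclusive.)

0, 1, 2, 3, 6, 7, 8

Evaluate at each i in [0,8]:
  i=0: ✓ (witness j=0)
  i=1: ✓ (witness j=1)
  i=2: ✓ (witness j=3)
  i=3: ✓ (witness j=3)
  i=4: ✗ (none in [4,7])
  i=5: ✗ (none in [5,8])
  i=6: ✓ (witness j=9)
  i=7: ✓ (witness j=9)
  i=8: ✓ (witness j=9)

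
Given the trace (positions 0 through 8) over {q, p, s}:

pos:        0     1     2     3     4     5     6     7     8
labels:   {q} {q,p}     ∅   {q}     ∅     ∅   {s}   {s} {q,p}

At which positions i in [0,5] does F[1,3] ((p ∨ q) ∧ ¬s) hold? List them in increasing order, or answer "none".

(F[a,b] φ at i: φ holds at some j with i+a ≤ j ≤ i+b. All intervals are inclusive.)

0, 1, 2, 5

Evaluate at each i in [0,5]:
  i=0: ✓ (witness j=1)
  i=1: ✓ (witness j=3)
  i=2: ✓ (witness j=3)
  i=3: ✗ (none in [4,6])
  i=4: ✗ (none in [5,7])
  i=5: ✓ (witness j=8)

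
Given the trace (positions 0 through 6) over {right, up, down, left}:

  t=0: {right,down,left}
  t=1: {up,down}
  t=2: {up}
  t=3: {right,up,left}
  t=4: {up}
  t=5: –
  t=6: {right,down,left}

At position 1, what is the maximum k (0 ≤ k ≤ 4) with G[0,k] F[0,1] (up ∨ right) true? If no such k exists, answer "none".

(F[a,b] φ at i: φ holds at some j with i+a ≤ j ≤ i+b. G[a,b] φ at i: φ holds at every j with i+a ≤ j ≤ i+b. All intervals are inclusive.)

F[0,1] (up ∨ right) must hold from j=1 onward; find where it first fails.
  j=1: holds
  j=2: holds
  j=3: holds
  j=4: holds
  j=5: holds
Holds through j=5; largest k = 4.

4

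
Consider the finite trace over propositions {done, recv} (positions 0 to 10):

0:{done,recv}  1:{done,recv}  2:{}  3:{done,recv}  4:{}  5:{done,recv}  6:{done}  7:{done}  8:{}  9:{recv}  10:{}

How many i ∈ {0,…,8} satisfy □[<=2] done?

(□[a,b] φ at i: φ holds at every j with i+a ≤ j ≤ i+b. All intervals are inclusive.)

Evaluate at each i in [0,8]:
  i=0: ✗ (fails at j=2)
  i=1: ✗ (fails at j=2)
  i=2: ✗ (fails at j=2)
  i=3: ✗ (fails at j=4)
  i=4: ✗ (fails at j=4)
  i=5: ✓ (all of [5,7])
  i=6: ✗ (fails at j=8)
  i=7: ✗ (fails at j=8)
  i=8: ✗ (fails at j=8)
Positions where it holds: {5} → 1.

1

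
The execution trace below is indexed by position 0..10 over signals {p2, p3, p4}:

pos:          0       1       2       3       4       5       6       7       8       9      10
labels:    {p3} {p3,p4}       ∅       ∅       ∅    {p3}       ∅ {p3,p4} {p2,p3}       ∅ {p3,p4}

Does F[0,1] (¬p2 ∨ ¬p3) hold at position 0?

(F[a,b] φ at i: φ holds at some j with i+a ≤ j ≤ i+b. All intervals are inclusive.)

Check (¬p2 ∨ ¬p3) at each j in [0,1]:
  j=0: true
  j=1: true
Found at j=0 → formula holds.

Holds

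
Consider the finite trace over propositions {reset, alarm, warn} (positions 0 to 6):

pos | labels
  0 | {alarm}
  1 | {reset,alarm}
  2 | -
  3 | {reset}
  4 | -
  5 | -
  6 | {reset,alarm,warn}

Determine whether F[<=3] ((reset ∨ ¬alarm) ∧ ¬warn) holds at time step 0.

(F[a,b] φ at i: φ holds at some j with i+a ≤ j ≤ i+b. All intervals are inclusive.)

Holds

Check ((reset ∨ ¬alarm) ∧ ¬warn) at each j in [0,3]:
  j=0: false
  j=1: true
  j=2: true
  j=3: true
Found at j=1 → formula holds.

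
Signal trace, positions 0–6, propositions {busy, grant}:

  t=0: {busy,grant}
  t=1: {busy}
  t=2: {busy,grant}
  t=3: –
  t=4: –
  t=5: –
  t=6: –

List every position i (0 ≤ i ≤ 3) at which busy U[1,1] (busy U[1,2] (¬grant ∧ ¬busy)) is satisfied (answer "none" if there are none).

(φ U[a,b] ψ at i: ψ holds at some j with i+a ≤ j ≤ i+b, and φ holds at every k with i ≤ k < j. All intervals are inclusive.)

Evaluate at each i in [0,3]:
  i=0: ✓ (rhs at j=1; lhs holds on [0,0])
  i=1: ✓ (rhs at j=2; lhs holds on [1,1])
  i=2: ✗ (no rhs in [3,3])
  i=3: ✗ (no rhs in [4,4])

0, 1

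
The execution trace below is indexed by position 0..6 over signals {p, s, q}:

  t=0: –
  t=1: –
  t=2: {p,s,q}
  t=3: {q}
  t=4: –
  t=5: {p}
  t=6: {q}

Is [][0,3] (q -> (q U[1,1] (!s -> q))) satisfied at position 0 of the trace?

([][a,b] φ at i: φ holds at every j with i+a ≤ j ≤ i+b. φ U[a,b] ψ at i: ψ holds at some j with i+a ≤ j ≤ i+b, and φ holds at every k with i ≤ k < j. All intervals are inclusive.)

Check (q -> (q U[1,1] (!s -> q))) at every j in [0,3]:
  j=0: antecedent false → ✓
  j=1: antecedent false → ✓
  j=2: antecedent true; consequent holds → ✓
  j=3: antecedent true; consequent fails → ✗
Fails at j=3 → formula fails.

No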